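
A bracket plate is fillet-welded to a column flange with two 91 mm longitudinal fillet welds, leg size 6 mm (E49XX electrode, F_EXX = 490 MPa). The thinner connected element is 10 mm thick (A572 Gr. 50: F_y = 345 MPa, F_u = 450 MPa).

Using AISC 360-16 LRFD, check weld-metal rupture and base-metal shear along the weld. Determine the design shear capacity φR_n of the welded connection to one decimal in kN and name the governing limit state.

170.2 kN (weld metal governs)

Weld metal: throat = 0.707×6 = 4.242 mm, L = 2×91 = 182 mm. φR_n = 0.75 × 0.6 × 490 × 4.242 × 182 = 170.2 kN.
Base metal shear (10 mm plate): yield φR_n = 1.0×0.6×345×10×182 = 376.7 kN; rupture φR_n = 0.75×0.6×450×10×182 = 368.6 kN; take 368.6 kN (rupture).
Governing: min(170.2, 368.6) = 170.2 kN → weld metal.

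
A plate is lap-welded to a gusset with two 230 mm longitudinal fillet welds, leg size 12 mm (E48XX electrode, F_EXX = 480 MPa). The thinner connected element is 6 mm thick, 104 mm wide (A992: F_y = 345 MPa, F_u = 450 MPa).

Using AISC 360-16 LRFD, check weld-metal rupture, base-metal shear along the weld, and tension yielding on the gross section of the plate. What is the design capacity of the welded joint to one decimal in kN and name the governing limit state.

Weld metal: throat = 0.707×12 = 8.484 mm, L = 2×230 = 460 mm. φR_n = 0.75 × 0.6 × 480 × 8.484 × 460 = 843.0 kN.
Base metal shear (6 mm plate): yield φR_n = 1.0×0.6×345×6×460 = 571.3 kN; rupture φR_n = 0.75×0.6×450×6×460 = 558.9 kN; take 558.9 kN (rupture).
Tension yield (gross): A_g = 104×6 = 624 mm². φR_n = 0.90 × 345 × 624 = 193.8 kN.
Governing: min(843.0, 558.9, 193.8) = 193.8 kN → gross-section yield.

193.8 kN (gross-section yield governs)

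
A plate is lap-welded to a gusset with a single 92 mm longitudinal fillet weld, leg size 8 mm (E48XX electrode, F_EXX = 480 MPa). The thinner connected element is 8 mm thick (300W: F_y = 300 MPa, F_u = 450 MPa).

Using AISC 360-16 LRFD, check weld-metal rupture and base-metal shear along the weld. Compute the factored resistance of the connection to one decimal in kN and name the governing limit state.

Weld metal: throat = 0.707×8 = 5.656 mm, L = 92 mm. φR_n = 0.75 × 0.6 × 480 × 5.656 × 92 = 112.4 kN.
Base metal shear (8 mm plate): yield φR_n = 1.0×0.6×300×8×92 = 132.5 kN; rupture φR_n = 0.75×0.6×450×8×92 = 149.0 kN; take 132.5 kN (yield).
Governing: min(112.4, 132.5) = 112.4 kN → weld metal.

112.4 kN (weld metal governs)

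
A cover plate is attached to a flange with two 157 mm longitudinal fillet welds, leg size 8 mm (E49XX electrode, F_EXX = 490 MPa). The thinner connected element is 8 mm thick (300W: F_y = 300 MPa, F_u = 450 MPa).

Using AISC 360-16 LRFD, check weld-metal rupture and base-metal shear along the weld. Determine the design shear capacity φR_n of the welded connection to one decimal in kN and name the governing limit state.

Weld metal: throat = 0.707×8 = 5.656 mm, L = 2×157 = 314 mm. φR_n = 0.75 × 0.6 × 490 × 5.656 × 314 = 391.6 kN.
Base metal shear (8 mm plate): yield φR_n = 1.0×0.6×300×8×314 = 452.2 kN; rupture φR_n = 0.75×0.6×450×8×314 = 508.7 kN; take 452.2 kN (yield).
Governing: min(391.6, 452.2) = 391.6 kN → weld metal.

391.6 kN (weld metal governs)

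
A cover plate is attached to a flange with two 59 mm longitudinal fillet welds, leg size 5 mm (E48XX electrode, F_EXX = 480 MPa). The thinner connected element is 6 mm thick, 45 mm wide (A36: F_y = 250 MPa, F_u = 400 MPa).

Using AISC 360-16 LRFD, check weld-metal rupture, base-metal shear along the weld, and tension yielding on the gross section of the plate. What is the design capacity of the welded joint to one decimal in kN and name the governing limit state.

60.8 kN (gross-section yield governs)

Weld metal: throat = 0.707×5 = 3.535 mm, L = 2×59 = 118 mm. φR_n = 0.75 × 0.6 × 480 × 3.535 × 118 = 90.1 kN.
Base metal shear (6 mm plate): yield φR_n = 1.0×0.6×250×6×118 = 106.2 kN; rupture φR_n = 0.75×0.6×400×6×118 = 127.4 kN; take 106.2 kN (yield).
Tension yield (gross): A_g = 45×6 = 270 mm². φR_n = 0.90 × 250 × 270 = 60.8 kN.
Governing: min(90.1, 106.2, 60.8) = 60.8 kN → gross-section yield.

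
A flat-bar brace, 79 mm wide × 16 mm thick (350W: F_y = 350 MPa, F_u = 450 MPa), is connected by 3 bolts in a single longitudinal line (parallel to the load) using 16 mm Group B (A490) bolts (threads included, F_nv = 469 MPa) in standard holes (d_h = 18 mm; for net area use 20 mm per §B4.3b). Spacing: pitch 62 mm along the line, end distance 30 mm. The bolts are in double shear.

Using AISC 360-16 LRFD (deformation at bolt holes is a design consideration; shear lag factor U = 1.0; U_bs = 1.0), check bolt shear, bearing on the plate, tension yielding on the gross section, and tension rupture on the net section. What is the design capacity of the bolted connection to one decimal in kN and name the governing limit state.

Bolt shear: A_b = π(16)²/4 = 201.06 mm². φR_n = 0.75 × 469 × 201.06 × 3 × 2 = 424.3 kN.
Bearing (16 mm plate, F_u = 450 MPa): end bolts L_c = 30 − 18/2 = 21, R_n = min(1.2×21×16×450, 2.4×16×16×450) = 181.44 kN/bolt; interior L_c = 62 − 18 = 44, R_n = 276.48 kN/bolt. φR_n = 0.75 × (1×181.44 + 2×276.48) = 550.8 kN.
Tension yield (gross): A_g = 79×16 = 1264 mm². φR_n = 0.90 × 350 × 1264 = 398.2 kN.
Tension rupture (net): A_n = (79 − 1×20)×16 = 944 mm² (U = 1.0, A_e = A_n). φR_n = 0.75 × 450 × 944 = 318.6 kN.
Governing: min(424.3, 550.8, 398.2, 318.6) = 318.6 kN → net-section rupture.

318.6 kN (net-section rupture governs)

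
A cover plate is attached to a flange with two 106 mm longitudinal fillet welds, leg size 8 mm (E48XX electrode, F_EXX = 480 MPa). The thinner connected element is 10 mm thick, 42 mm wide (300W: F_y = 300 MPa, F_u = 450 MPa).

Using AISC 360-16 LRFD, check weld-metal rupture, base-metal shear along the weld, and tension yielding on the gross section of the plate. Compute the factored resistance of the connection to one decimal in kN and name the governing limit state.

113.4 kN (gross-section yield governs)

Weld metal: throat = 0.707×8 = 5.656 mm, L = 2×106 = 212 mm. φR_n = 0.75 × 0.6 × 480 × 5.656 × 212 = 259.0 kN.
Base metal shear (10 mm plate): yield φR_n = 1.0×0.6×300×10×212 = 381.6 kN; rupture φR_n = 0.75×0.6×450×10×212 = 429.3 kN; take 381.6 kN (yield).
Tension yield (gross): A_g = 42×10 = 420 mm². φR_n = 0.90 × 300 × 420 = 113.4 kN.
Governing: min(259.0, 381.6, 113.4) = 113.4 kN → gross-section yield.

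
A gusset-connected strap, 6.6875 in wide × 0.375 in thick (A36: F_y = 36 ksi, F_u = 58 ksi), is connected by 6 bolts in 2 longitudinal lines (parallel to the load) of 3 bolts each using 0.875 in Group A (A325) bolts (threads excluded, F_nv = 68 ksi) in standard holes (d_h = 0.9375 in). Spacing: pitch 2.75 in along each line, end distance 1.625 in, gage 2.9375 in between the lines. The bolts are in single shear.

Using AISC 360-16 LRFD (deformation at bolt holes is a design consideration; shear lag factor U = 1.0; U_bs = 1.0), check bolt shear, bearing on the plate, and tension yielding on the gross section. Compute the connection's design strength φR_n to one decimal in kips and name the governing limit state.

Bolt shear: A_b = π(0.875)²/4 = 0.60132 in². φR_n = 0.75 × 68 × 0.60132 × 6 × 1 = 184.0 kips.
Bearing (0.375 in plate, F_u = 58 ksi): end bolts L_c = 1.625 − 0.9375/2 = 1.15625, R_n = min(1.2×1.15625×0.375×58, 2.4×0.875×0.375×58) = 30.178 kips/bolt; interior L_c = 2.75 − 0.9375 = 1.8125, R_n = 45.675 kips/bolt. φR_n = 0.75 × (2×30.178 + 4×45.675) = 182.3 kips.
Tension yield (gross): A_g = 6.6875×0.375 = 2.5078 in². φR_n = 0.90 × 36 × 2.5078 = 81.3 kips.
Governing: min(184.0, 182.3, 81.3) = 81.3 kips → gross-section yield.

81.3 kips (gross-section yield governs)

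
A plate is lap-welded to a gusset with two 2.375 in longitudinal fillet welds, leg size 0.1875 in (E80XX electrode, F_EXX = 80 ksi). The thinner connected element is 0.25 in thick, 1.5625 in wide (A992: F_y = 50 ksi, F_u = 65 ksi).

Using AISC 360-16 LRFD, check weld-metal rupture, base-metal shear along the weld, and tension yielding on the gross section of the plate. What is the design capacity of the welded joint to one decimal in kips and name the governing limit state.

17.6 kips (gross-section yield governs)

Weld metal: throat = 0.707×0.1875 = 0.13256 in, L = 2×2.375 = 4.75 in. φR_n = 0.75 × 0.6 × 80 × 0.13256 × 4.75 = 22.7 kips.
Base metal shear (0.25 in plate): yield φR_n = 1.0×0.6×50×0.25×4.75 = 35.6 kips; rupture φR_n = 0.75×0.6×65×0.25×4.75 = 34.7 kips; take 34.7 kips (rupture).
Tension yield (gross): A_g = 1.5625×0.25 = 0.39063 in². φR_n = 0.90 × 50 × 0.39063 = 17.6 kips.
Governing: min(22.7, 34.7, 17.6) = 17.6 kips → gross-section yield.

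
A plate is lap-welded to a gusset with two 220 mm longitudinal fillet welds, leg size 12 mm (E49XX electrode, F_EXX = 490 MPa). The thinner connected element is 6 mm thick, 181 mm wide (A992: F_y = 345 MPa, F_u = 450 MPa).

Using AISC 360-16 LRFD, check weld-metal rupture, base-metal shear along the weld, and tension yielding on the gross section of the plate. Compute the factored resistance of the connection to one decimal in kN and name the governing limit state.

337.2 kN (gross-section yield governs)

Weld metal: throat = 0.707×12 = 8.484 mm, L = 2×220 = 440 mm. φR_n = 0.75 × 0.6 × 490 × 8.484 × 440 = 823.1 kN.
Base metal shear (6 mm plate): yield φR_n = 1.0×0.6×345×6×440 = 546.5 kN; rupture φR_n = 0.75×0.6×450×6×440 = 534.6 kN; take 534.6 kN (rupture).
Tension yield (gross): A_g = 181×6 = 1086 mm². φR_n = 0.90 × 345 × 1086 = 337.2 kN.
Governing: min(823.1, 534.6, 337.2) = 337.2 kN → gross-section yield.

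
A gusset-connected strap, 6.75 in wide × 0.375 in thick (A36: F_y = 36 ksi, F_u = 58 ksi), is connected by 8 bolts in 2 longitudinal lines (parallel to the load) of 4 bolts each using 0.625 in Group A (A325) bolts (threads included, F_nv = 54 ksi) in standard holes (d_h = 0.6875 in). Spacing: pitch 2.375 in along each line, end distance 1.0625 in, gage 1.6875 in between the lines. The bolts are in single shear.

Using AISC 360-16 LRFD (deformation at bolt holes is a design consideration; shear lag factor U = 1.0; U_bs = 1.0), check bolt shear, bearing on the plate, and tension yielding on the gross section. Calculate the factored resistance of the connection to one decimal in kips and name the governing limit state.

Bolt shear: A_b = π(0.625)²/4 = 0.3068 in². φR_n = 0.75 × 54 × 0.3068 × 8 × 1 = 99.4 kips.
Bearing (0.375 in plate, F_u = 58 ksi): end bolts L_c = 1.0625 − 0.6875/2 = 0.71875, R_n = min(1.2×0.71875×0.375×58, 2.4×0.625×0.375×58) = 18.759 kips/bolt; interior L_c = 2.375 − 0.6875 = 1.6875, R_n = 32.625 kips/bolt. φR_n = 0.75 × (2×18.759 + 6×32.625) = 175.0 kips.
Tension yield (gross): A_g = 6.75×0.375 = 2.5313 in². φR_n = 0.90 × 36 × 2.5313 = 82.0 kips.
Governing: min(99.4, 175.0, 82.0) = 82.0 kips → gross-section yield.

82.0 kips (gross-section yield governs)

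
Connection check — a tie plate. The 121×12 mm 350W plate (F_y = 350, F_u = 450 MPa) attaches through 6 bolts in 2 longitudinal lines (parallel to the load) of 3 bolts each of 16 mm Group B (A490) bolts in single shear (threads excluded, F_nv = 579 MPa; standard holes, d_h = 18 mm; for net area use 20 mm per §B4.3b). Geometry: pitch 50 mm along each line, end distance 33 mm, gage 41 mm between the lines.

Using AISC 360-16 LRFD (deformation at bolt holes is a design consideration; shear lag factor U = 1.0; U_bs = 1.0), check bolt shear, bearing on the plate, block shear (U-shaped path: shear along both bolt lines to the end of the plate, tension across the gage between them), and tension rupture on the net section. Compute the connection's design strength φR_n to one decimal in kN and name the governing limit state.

328.1 kN (net-section rupture governs)

Bolt shear: A_b = π(16)²/4 = 201.06 mm². φR_n = 0.75 × 579 × 201.06 × 6 × 1 = 523.9 kN.
Bearing (12 mm plate, F_u = 450 MPa): end bolts L_c = 33 − 18/2 = 24, R_n = min(1.2×24×12×450, 2.4×16×12×450) = 155.52 kN/bolt; interior L_c = 50 − 18 = 32, R_n = 207.36 kN/bolt. φR_n = 0.75 × (2×155.52 + 4×207.36) = 855.4 kN.
Block shear: shear path 2×[33+2×50] = 2×133 mm, A_gv = 3192, A_nv = 2×(133 − 2.5×20)×12 = 1992 mm²; tension across gage: (41 − 1×20)×12 = 252 mm². R_n = min(0.6×450×1992, 0.6×350×3192) + 1.0×450×252 = min(537.84, 670.32) + 113.4 = 651.24 kN. φR_n = 0.75 × 651.24 = 488.4 kN.
Tension rupture (net): A_n = (121 − 2×20)×12 = 972 mm² (U = 1.0, A_e = A_n). φR_n = 0.75 × 450 × 972 = 328.1 kN.
Governing: min(523.9, 855.4, 488.4, 328.1) = 328.1 kN → net-section rupture.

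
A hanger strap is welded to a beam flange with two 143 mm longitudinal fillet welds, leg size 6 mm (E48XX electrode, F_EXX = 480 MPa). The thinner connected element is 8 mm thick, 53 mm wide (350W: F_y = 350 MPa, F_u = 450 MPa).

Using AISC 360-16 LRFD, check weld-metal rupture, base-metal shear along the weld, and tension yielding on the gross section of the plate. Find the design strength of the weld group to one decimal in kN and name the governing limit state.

133.6 kN (gross-section yield governs)

Weld metal: throat = 0.707×6 = 4.242 mm, L = 2×143 = 286 mm. φR_n = 0.75 × 0.6 × 480 × 4.242 × 286 = 262.1 kN.
Base metal shear (8 mm plate): yield φR_n = 1.0×0.6×350×8×286 = 480.5 kN; rupture φR_n = 0.75×0.6×450×8×286 = 463.3 kN; take 463.3 kN (rupture).
Tension yield (gross): A_g = 53×8 = 424 mm². φR_n = 0.90 × 350 × 424 = 133.6 kN.
Governing: min(262.1, 463.3, 133.6) = 133.6 kN → gross-section yield.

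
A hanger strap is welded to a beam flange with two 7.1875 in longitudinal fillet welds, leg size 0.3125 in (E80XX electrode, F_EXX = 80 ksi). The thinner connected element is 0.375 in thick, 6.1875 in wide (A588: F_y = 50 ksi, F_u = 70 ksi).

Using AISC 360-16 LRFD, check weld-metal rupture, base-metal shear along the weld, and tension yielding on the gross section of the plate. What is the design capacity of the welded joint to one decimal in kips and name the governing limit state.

Weld metal: throat = 0.707×0.3125 = 0.22094 in, L = 2×7.1875 = 14.375 in. φR_n = 0.75 × 0.6 × 80 × 0.22094 × 14.375 = 114.3 kips.
Base metal shear (0.375 in plate): yield φR_n = 1.0×0.6×50×0.375×14.375 = 161.7 kips; rupture φR_n = 0.75×0.6×70×0.375×14.375 = 169.8 kips; take 161.7 kips (yield).
Tension yield (gross): A_g = 6.1875×0.375 = 2.3203 in². φR_n = 0.90 × 50 × 2.3203 = 104.4 kips.
Governing: min(114.3, 161.7, 104.4) = 104.4 kips → gross-section yield.

104.4 kips (gross-section yield governs)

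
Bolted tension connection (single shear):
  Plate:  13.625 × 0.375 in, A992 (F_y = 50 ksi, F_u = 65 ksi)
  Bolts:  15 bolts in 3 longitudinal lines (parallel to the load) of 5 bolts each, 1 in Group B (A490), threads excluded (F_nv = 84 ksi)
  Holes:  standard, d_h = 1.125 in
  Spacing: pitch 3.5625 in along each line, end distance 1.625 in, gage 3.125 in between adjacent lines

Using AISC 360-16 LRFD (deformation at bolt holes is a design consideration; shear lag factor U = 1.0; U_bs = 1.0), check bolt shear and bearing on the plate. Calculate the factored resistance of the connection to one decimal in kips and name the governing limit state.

596.4 kips (bearing governs)

Bolt shear: A_b = π(1)²/4 = 0.7854 in². φR_n = 0.75 × 84 × 0.7854 × 15 × 1 = 742.2 kips.
Bearing (0.375 in plate, F_u = 65 ksi): end bolts L_c = 1.625 − 1.125/2 = 1.0625, R_n = min(1.2×1.0625×0.375×65, 2.4×1×0.375×65) = 31.078 kips/bolt; interior L_c = 3.5625 − 1.125 = 2.4375, R_n = 58.5 kips/bolt. φR_n = 0.75 × (3×31.078 + 12×58.5) = 596.4 kips.
Governing: min(742.2, 596.4) = 596.4 kips → bearing.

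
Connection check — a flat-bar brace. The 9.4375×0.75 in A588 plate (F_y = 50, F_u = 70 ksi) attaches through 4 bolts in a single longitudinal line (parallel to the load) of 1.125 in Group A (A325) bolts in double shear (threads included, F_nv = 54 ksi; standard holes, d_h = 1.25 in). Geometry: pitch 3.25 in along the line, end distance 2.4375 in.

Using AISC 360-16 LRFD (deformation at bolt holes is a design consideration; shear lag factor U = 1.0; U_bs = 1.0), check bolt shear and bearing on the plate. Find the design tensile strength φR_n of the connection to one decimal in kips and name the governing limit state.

322.1 kips (bolt shear governs)

Bolt shear: A_b = π(1.125)²/4 = 0.99402 in². φR_n = 0.75 × 54 × 0.99402 × 4 × 2 = 322.1 kips.
Bearing (0.75 in plate, F_u = 70 ksi): end bolts L_c = 2.4375 − 1.25/2 = 1.8125, R_n = min(1.2×1.8125×0.75×70, 2.4×1.125×0.75×70) = 114.19 kips/bolt; interior L_c = 3.25 − 1.25 = 2, R_n = 126 kips/bolt. φR_n = 0.75 × (1×114.19 + 3×126) = 369.1 kips.
Governing: min(322.1, 369.1) = 322.1 kips → bolt shear.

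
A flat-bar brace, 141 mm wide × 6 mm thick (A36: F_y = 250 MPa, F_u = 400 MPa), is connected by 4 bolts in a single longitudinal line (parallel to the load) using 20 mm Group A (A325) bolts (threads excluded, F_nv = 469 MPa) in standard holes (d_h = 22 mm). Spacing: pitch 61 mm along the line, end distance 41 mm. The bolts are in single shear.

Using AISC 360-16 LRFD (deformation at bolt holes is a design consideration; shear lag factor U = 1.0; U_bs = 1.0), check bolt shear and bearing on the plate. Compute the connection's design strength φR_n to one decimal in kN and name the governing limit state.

Bolt shear: A_b = π(20)²/4 = 314.16 mm². φR_n = 0.75 × 469 × 314.16 × 4 × 1 = 442.0 kN.
Bearing (6 mm plate, F_u = 400 MPa): end bolts L_c = 41 − 22/2 = 30, R_n = min(1.2×30×6×400, 2.4×20×6×400) = 86.4 kN/bolt; interior L_c = 61 − 22 = 39, R_n = 112.32 kN/bolt. φR_n = 0.75 × (1×86.4 + 3×112.32) = 317.5 kN.
Governing: min(442.0, 317.5) = 317.5 kN → bearing.

317.5 kN (bearing governs)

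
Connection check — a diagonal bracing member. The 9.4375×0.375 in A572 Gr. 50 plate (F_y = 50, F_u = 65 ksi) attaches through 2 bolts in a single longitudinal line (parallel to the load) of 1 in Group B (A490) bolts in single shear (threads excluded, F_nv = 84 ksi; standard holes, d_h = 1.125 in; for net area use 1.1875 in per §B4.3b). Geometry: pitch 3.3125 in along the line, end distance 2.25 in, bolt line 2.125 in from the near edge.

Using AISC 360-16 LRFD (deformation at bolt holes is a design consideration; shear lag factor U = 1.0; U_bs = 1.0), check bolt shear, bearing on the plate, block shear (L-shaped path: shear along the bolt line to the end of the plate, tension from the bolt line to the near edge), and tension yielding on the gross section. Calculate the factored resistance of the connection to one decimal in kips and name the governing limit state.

Bolt shear: A_b = π(1)²/4 = 0.7854 in². φR_n = 0.75 × 84 × 0.7854 × 2 × 1 = 99.0 kips.
Bearing (0.375 in plate, F_u = 65 ksi): end bolts L_c = 2.25 − 1.125/2 = 1.6875, R_n = min(1.2×1.6875×0.375×65, 2.4×1×0.375×65) = 49.359 kips/bolt; interior L_c = 3.3125 − 1.125 = 2.1875, R_n = 58.5 kips/bolt. φR_n = 0.75 × (1×49.359 + 1×58.5) = 80.9 kips.
Block shear: shear path 1×[2.25+1×3.3125] = 1×5.5625 in, A_gv = 2.0859, A_nv = 1×(5.5625 − 1.5×1.1875)×0.375 = 1.418 in²; tension to near edge: (2.125 − 0.5×1.1875)×0.375 = 0.57422 in². R_n = min(0.6×65×1.418, 0.6×50×2.0859) + 1.0×65×0.57422 = min(55.302, 62.577) + 37.324 = 92.626 kips. φR_n = 0.75 × 92.626 = 69.5 kips.
Tension yield (gross): A_g = 9.4375×0.375 = 3.5391 in². φR_n = 0.90 × 50 × 3.5391 = 159.3 kips.
Governing: min(99.0, 80.9, 69.5, 159.3) = 69.5 kips → block shear.

69.5 kips (block shear governs)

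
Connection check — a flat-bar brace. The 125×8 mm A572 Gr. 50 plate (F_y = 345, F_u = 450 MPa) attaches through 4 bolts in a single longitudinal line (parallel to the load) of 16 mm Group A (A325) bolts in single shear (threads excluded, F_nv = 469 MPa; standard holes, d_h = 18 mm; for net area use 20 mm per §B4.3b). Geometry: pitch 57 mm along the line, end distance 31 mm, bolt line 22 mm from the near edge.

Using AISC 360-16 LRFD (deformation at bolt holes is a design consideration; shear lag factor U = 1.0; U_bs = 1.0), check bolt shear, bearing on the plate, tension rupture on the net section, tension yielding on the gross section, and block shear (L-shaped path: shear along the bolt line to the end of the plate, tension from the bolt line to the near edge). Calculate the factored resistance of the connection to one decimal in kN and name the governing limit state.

246.2 kN (block shear governs)

Bolt shear: A_b = π(16)²/4 = 201.06 mm². φR_n = 0.75 × 469 × 201.06 × 4 × 1 = 282.9 kN.
Bearing (8 mm plate, F_u = 450 MPa): end bolts L_c = 31 − 18/2 = 22, R_n = min(1.2×22×8×450, 2.4×16×8×450) = 95.04 kN/bolt; interior L_c = 57 − 18 = 39, R_n = 138.24 kN/bolt. φR_n = 0.75 × (1×95.04 + 3×138.24) = 382.3 kN.
Tension rupture (net): A_n = (125 − 1×20)×8 = 840 mm² (U = 1.0, A_e = A_n). φR_n = 0.75 × 450 × 840 = 283.5 kN.
Tension yield (gross): A_g = 125×8 = 1000 mm². φR_n = 0.90 × 345 × 1000 = 310.5 kN.
Block shear: shear path 1×[31+3×57] = 1×202 mm, A_gv = 1616, A_nv = 1×(202 − 3.5×20)×8 = 1056 mm²; tension to near edge: (22 − 0.5×20)×8 = 96 mm². R_n = min(0.6×450×1056, 0.6×345×1616) + 1.0×450×96 = min(285.12, 334.51) + 43.2 = 328.32 kN. φR_n = 0.75 × 328.32 = 246.2 kN.
Governing: min(282.9, 382.3, 283.5, 310.5, 246.2) = 246.2 kN → block shear.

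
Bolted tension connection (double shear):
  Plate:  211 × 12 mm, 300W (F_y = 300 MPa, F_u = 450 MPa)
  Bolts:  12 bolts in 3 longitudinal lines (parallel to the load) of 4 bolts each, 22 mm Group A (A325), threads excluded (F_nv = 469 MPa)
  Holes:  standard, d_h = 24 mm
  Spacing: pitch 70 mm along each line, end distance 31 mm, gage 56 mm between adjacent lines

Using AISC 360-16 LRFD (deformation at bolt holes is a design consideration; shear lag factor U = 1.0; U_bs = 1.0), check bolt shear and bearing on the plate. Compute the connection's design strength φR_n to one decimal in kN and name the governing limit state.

2201.6 kN (bearing governs)

Bolt shear: A_b = π(22)²/4 = 380.13 mm². φR_n = 0.75 × 469 × 380.13 × 12 × 2 = 3209.1 kN.
Bearing (12 mm plate, F_u = 450 MPa): end bolts L_c = 31 − 24/2 = 19, R_n = min(1.2×19×12×450, 2.4×22×12×450) = 123.12 kN/bolt; interior L_c = 70 − 24 = 46, R_n = 285.12 kN/bolt. φR_n = 0.75 × (3×123.12 + 9×285.12) = 2201.6 kN.
Governing: min(3209.1, 2201.6) = 2201.6 kN → bearing.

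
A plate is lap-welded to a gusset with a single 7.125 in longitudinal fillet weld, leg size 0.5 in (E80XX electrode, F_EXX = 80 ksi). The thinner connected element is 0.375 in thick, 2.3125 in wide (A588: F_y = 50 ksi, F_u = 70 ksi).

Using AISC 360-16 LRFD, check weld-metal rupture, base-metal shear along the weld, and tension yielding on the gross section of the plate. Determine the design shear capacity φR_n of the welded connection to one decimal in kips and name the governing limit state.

39.0 kips (gross-section yield governs)

Weld metal: throat = 0.707×0.5 = 0.3535 in, L = 7.125 in. φR_n = 0.75 × 0.6 × 80 × 0.3535 × 7.125 = 90.7 kips.
Base metal shear (0.375 in plate): yield φR_n = 1.0×0.6×50×0.375×7.125 = 80.2 kips; rupture φR_n = 0.75×0.6×70×0.375×7.125 = 84.2 kips; take 80.2 kips (yield).
Tension yield (gross): A_g = 2.3125×0.375 = 0.86719 in². φR_n = 0.90 × 50 × 0.86719 = 39.0 kips.
Governing: min(90.7, 80.2, 39.0) = 39.0 kips → gross-section yield.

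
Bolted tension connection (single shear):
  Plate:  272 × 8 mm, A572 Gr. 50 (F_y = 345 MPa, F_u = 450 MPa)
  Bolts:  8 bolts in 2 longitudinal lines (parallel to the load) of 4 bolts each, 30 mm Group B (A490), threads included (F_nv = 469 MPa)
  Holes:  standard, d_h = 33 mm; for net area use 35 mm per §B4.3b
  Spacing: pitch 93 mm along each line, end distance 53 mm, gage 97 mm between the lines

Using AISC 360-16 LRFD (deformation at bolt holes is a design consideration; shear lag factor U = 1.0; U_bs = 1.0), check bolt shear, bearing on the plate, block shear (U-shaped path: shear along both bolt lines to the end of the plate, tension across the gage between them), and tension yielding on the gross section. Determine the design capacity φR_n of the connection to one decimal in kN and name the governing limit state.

Bolt shear: A_b = π(30)²/4 = 706.86 mm². φR_n = 0.75 × 469 × 706.86 × 8 × 1 = 1989.1 kN.
Bearing (8 mm plate, F_u = 450 MPa): end bolts L_c = 53 − 33/2 = 36.5, R_n = min(1.2×36.5×8×450, 2.4×30×8×450) = 157.68 kN/bolt; interior L_c = 93 − 33 = 60, R_n = 259.2 kN/bolt. φR_n = 0.75 × (2×157.68 + 6×259.2) = 1402.9 kN.
Block shear: shear path 2×[53+3×93] = 2×332 mm, A_gv = 5312, A_nv = 2×(332 − 3.5×35)×8 = 3352 mm²; tension across gage: (97 − 1×35)×8 = 496 mm². R_n = min(0.6×450×3352, 0.6×345×5312) + 1.0×450×496 = min(905.04, 1099.6) + 223.2 = 1128.2 kN. φR_n = 0.75 × 1128.2 = 846.2 kN.
Tension yield (gross): A_g = 272×8 = 2176 mm². φR_n = 0.90 × 345 × 2176 = 675.6 kN.
Governing: min(1989.1, 1402.9, 846.2, 675.6) = 675.6 kN → gross-section yield.

675.6 kN (gross-section yield governs)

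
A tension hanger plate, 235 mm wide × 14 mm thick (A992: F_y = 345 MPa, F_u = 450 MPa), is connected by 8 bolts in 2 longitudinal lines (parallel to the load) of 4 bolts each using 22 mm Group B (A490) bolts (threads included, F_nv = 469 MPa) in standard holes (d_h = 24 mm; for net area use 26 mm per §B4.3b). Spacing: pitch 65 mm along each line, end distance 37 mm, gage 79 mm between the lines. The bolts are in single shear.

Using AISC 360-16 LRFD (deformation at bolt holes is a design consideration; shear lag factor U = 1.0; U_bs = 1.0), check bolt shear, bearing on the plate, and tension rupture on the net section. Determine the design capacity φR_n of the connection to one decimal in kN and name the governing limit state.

864.7 kN (net-section rupture governs)

Bolt shear: A_b = π(22)²/4 = 380.13 mm². φR_n = 0.75 × 469 × 380.13 × 8 × 1 = 1069.7 kN.
Bearing (14 mm plate, F_u = 450 MPa): end bolts L_c = 37 − 24/2 = 25, R_n = min(1.2×25×14×450, 2.4×22×14×450) = 189 kN/bolt; interior L_c = 65 − 24 = 41, R_n = 309.96 kN/bolt. φR_n = 0.75 × (2×189 + 6×309.96) = 1678.3 kN.
Tension rupture (net): A_n = (235 − 2×26)×14 = 2562 mm² (U = 1.0, A_e = A_n). φR_n = 0.75 × 450 × 2562 = 864.7 kN.
Governing: min(1069.7, 1678.3, 864.7) = 864.7 kN → net-section rupture.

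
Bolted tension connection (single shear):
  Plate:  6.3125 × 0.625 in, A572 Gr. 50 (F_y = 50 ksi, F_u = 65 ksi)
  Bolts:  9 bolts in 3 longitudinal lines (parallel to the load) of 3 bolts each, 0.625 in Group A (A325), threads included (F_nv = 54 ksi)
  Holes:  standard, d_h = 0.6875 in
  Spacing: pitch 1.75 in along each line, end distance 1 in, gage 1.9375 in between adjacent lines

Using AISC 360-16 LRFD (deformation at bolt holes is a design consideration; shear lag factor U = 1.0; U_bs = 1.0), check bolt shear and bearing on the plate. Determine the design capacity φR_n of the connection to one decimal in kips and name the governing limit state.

Bolt shear: A_b = π(0.625)²/4 = 0.3068 in². φR_n = 0.75 × 54 × 0.3068 × 9 × 1 = 111.8 kips.
Bearing (0.625 in plate, F_u = 65 ksi): end bolts L_c = 1 − 0.6875/2 = 0.65625, R_n = min(1.2×0.65625×0.625×65, 2.4×0.625×0.625×65) = 31.992 kips/bolt; interior L_c = 1.75 − 0.6875 = 1.0625, R_n = 51.797 kips/bolt. φR_n = 0.75 × (3×31.992 + 6×51.797) = 305.1 kips.
Governing: min(111.8, 305.1) = 111.8 kips → bolt shear.

111.8 kips (bolt shear governs)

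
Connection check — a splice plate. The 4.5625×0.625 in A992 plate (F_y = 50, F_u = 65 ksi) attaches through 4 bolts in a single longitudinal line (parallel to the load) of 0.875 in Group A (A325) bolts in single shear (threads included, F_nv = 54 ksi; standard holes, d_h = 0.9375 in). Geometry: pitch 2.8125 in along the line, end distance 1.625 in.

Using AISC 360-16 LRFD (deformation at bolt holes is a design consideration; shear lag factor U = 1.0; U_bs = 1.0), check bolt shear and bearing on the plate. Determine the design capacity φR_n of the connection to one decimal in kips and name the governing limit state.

Bolt shear: A_b = π(0.875)²/4 = 0.60132 in². φR_n = 0.75 × 54 × 0.60132 × 4 × 1 = 97.4 kips.
Bearing (0.625 in plate, F_u = 65 ksi): end bolts L_c = 1.625 − 0.9375/2 = 1.15625, R_n = min(1.2×1.15625×0.625×65, 2.4×0.875×0.625×65) = 56.367 kips/bolt; interior L_c = 2.8125 − 0.9375 = 1.875, R_n = 85.313 kips/bolt. φR_n = 0.75 × (1×56.367 + 3×85.313) = 234.2 kips.
Governing: min(97.4, 234.2) = 97.4 kips → bolt shear.

97.4 kips (bolt shear governs)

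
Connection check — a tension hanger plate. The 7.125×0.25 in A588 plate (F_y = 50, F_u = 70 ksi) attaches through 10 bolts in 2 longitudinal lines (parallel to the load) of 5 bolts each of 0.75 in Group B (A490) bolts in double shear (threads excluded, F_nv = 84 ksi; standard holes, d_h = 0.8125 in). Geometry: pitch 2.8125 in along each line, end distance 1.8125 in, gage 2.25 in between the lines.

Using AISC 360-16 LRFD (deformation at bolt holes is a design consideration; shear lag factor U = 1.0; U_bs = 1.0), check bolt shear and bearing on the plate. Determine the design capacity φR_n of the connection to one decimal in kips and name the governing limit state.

Bolt shear: A_b = π(0.75)²/4 = 0.44179 in². φR_n = 0.75 × 84 × 0.44179 × 10 × 2 = 556.7 kips.
Bearing (0.25 in plate, F_u = 70 ksi): end bolts L_c = 1.8125 − 0.8125/2 = 1.40625, R_n = min(1.2×1.40625×0.25×70, 2.4×0.75×0.25×70) = 29.531 kips/bolt; interior L_c = 2.8125 − 0.8125 = 2, R_n = 31.5 kips/bolt. φR_n = 0.75 × (2×29.531 + 8×31.5) = 233.3 kips.
Governing: min(556.7, 233.3) = 233.3 kips → bearing.

233.3 kips (bearing governs)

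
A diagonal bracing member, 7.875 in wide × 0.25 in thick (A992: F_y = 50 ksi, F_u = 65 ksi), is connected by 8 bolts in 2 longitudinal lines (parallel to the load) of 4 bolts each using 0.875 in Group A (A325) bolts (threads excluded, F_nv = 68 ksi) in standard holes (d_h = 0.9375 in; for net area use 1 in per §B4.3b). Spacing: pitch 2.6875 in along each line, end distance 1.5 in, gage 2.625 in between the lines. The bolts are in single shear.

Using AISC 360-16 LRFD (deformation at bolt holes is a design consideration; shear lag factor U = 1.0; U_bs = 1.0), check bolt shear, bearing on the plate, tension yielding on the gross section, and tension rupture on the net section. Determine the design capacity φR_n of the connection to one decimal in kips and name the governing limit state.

71.6 kips (net-section rupture governs)

Bolt shear: A_b = π(0.875)²/4 = 0.60132 in². φR_n = 0.75 × 68 × 0.60132 × 8 × 1 = 245.3 kips.
Bearing (0.25 in plate, F_u = 65 ksi): end bolts L_c = 1.5 − 0.9375/2 = 1.03125, R_n = min(1.2×1.03125×0.25×65, 2.4×0.875×0.25×65) = 20.109 kips/bolt; interior L_c = 2.6875 − 0.9375 = 1.75, R_n = 34.125 kips/bolt. φR_n = 0.75 × (2×20.109 + 6×34.125) = 183.7 kips.
Tension yield (gross): A_g = 7.875×0.25 = 1.9688 in². φR_n = 0.90 × 50 × 1.9688 = 88.6 kips.
Tension rupture (net): A_n = (7.875 − 2×1)×0.25 = 1.4688 in² (U = 1.0, A_e = A_n). φR_n = 0.75 × 65 × 1.4688 = 71.6 kips.
Governing: min(245.3, 183.7, 88.6, 71.6) = 71.6 kips → net-section rupture.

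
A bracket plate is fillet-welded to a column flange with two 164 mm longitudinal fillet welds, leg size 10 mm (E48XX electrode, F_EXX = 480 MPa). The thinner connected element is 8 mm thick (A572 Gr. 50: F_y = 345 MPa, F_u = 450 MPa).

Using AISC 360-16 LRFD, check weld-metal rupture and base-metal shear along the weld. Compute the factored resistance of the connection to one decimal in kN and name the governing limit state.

Weld metal: throat = 0.707×10 = 7.07 mm, L = 2×164 = 328 mm. φR_n = 0.75 × 0.6 × 480 × 7.07 × 328 = 500.9 kN.
Base metal shear (8 mm plate): yield φR_n = 1.0×0.6×345×8×328 = 543.2 kN; rupture φR_n = 0.75×0.6×450×8×328 = 531.4 kN; take 531.4 kN (rupture).
Governing: min(500.9, 531.4) = 500.9 kN → weld metal.

500.9 kN (weld metal governs)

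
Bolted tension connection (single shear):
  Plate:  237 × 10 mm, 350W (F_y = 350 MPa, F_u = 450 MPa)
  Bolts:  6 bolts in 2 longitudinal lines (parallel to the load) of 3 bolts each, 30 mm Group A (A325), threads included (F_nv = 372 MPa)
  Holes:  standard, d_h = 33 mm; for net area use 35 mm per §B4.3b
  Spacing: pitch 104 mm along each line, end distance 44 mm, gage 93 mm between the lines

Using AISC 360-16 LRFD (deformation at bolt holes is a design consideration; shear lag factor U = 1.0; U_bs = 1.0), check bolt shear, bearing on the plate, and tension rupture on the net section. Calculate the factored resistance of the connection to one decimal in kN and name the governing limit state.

Bolt shear: A_b = π(30)²/4 = 706.86 mm². φR_n = 0.75 × 372 × 706.86 × 6 × 1 = 1183.3 kN.
Bearing (10 mm plate, F_u = 450 MPa): end bolts L_c = 44 − 33/2 = 27.5, R_n = min(1.2×27.5×10×450, 2.4×30×10×450) = 148.5 kN/bolt; interior L_c = 104 − 33 = 71, R_n = 324 kN/bolt. φR_n = 0.75 × (2×148.5 + 4×324) = 1194.8 kN.
Tension rupture (net): A_n = (237 − 2×35)×10 = 1670 mm² (U = 1.0, A_e = A_n). φR_n = 0.75 × 450 × 1670 = 563.6 kN.
Governing: min(1183.3, 1194.8, 563.6) = 563.6 kN → net-section rupture.

563.6 kN (net-section rupture governs)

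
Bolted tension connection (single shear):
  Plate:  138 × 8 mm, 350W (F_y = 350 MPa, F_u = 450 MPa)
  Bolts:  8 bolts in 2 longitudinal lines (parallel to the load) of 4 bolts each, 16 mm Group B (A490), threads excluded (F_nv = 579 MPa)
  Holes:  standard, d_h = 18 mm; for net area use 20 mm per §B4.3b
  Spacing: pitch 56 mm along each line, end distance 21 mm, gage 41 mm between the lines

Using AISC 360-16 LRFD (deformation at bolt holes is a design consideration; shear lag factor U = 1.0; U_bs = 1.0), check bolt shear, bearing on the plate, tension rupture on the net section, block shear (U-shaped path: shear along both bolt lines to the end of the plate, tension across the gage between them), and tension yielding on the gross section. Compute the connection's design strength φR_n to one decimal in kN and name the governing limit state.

264.6 kN (net-section rupture governs)

Bolt shear: A_b = π(16)²/4 = 201.06 mm². φR_n = 0.75 × 579 × 201.06 × 8 × 1 = 698.5 kN.
Bearing (8 mm plate, F_u = 450 MPa): end bolts L_c = 21 − 18/2 = 12, R_n = min(1.2×12×8×450, 2.4×16×8×450) = 51.84 kN/bolt; interior L_c = 56 − 18 = 38, R_n = 138.24 kN/bolt. φR_n = 0.75 × (2×51.84 + 6×138.24) = 699.8 kN.
Tension rupture (net): A_n = (138 − 2×20)×8 = 784 mm² (U = 1.0, A_e = A_n). φR_n = 0.75 × 450 × 784 = 264.6 kN.
Block shear: shear path 2×[21+3×56] = 2×189 mm, A_gv = 3024, A_nv = 2×(189 − 3.5×20)×8 = 1904 mm²; tension across gage: (41 − 1×20)×8 = 168 mm². R_n = min(0.6×450×1904, 0.6×350×3024) + 1.0×450×168 = min(514.08, 635.04) + 75.6 = 589.68 kN. φR_n = 0.75 × 589.68 = 442.3 kN.
Tension yield (gross): A_g = 138×8 = 1104 mm². φR_n = 0.90 × 350 × 1104 = 347.8 kN.
Governing: min(698.5, 699.8, 264.6, 442.3, 347.8) = 264.6 kN → net-section rupture.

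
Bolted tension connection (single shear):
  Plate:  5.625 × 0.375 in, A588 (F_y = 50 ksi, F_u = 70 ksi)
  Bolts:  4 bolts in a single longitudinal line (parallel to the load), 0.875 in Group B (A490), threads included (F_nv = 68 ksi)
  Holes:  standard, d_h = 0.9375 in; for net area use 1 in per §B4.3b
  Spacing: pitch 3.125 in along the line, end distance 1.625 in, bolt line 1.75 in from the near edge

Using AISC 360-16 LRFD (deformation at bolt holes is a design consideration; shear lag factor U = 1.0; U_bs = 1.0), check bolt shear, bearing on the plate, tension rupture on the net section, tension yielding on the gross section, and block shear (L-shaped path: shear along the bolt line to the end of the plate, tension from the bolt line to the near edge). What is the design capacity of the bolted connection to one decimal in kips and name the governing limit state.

Bolt shear: A_b = π(0.875)²/4 = 0.60132 in². φR_n = 0.75 × 68 × 0.60132 × 4 × 1 = 122.7 kips.
Bearing (0.375 in plate, F_u = 70 ksi): end bolts L_c = 1.625 − 0.9375/2 = 1.15625, R_n = min(1.2×1.15625×0.375×70, 2.4×0.875×0.375×70) = 36.422 kips/bolt; interior L_c = 3.125 − 0.9375 = 2.1875, R_n = 55.125 kips/bolt. φR_n = 0.75 × (1×36.422 + 3×55.125) = 151.3 kips.
Tension rupture (net): A_n = (5.625 − 1×1)×0.375 = 1.7344 in² (U = 1.0, A_e = A_n). φR_n = 0.75 × 70 × 1.7344 = 91.1 kips.
Tension yield (gross): A_g = 5.625×0.375 = 2.1094 in². φR_n = 0.90 × 50 × 2.1094 = 94.9 kips.
Block shear: shear path 1×[1.625+3×3.125] = 1×11 in, A_gv = 4.125, A_nv = 1×(11 − 3.5×1)×0.375 = 2.8125 in²; tension to near edge: (1.75 − 0.5×1)×0.375 = 0.46875 in². R_n = min(0.6×70×2.8125, 0.6×50×4.125) + 1.0×70×0.46875 = min(118.13, 123.75) + 32.813 = 150.94 kips. φR_n = 0.75 × 150.94 = 113.2 kips.
Governing: min(122.7, 151.3, 91.1, 94.9, 113.2) = 91.1 kips → net-section rupture.

91.1 kips (net-section rupture governs)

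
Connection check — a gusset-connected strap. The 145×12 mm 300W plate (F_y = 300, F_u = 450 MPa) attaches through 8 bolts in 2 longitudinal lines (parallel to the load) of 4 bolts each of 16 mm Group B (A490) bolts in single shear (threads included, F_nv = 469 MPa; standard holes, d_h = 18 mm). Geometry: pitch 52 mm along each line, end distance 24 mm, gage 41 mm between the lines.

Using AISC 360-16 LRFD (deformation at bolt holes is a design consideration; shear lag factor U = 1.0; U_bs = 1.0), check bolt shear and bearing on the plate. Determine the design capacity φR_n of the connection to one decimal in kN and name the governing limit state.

565.8 kN (bolt shear governs)

Bolt shear: A_b = π(16)²/4 = 201.06 mm². φR_n = 0.75 × 469 × 201.06 × 8 × 1 = 565.8 kN.
Bearing (12 mm plate, F_u = 450 MPa): end bolts L_c = 24 − 18/2 = 15, R_n = min(1.2×15×12×450, 2.4×16×12×450) = 97.2 kN/bolt; interior L_c = 52 − 18 = 34, R_n = 207.36 kN/bolt. φR_n = 0.75 × (2×97.2 + 6×207.36) = 1078.9 kN.
Governing: min(565.8, 1078.9) = 565.8 kN → bolt shear.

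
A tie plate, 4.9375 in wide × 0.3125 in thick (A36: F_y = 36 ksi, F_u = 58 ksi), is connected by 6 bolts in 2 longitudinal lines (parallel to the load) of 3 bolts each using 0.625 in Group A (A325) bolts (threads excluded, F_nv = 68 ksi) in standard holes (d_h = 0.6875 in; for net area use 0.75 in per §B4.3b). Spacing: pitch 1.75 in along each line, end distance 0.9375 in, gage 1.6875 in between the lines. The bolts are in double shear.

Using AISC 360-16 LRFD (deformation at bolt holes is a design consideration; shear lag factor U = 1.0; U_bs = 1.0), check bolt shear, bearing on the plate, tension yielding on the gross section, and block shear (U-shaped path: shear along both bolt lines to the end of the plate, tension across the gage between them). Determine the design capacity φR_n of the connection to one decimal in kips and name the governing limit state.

50.0 kips (gross-section yield governs)

Bolt shear: A_b = π(0.625)²/4 = 0.3068 in². φR_n = 0.75 × 68 × 0.3068 × 6 × 2 = 187.8 kips.
Bearing (0.3125 in plate, F_u = 58 ksi): end bolts L_c = 0.9375 − 0.6875/2 = 0.59375, R_n = min(1.2×0.59375×0.3125×58, 2.4×0.625×0.3125×58) = 12.914 kips/bolt; interior L_c = 1.75 − 0.6875 = 1.0625, R_n = 23.109 kips/bolt. φR_n = 0.75 × (2×12.914 + 4×23.109) = 88.7 kips.
Tension yield (gross): A_g = 4.9375×0.3125 = 1.543 in². φR_n = 0.90 × 36 × 1.543 = 50.0 kips.
Block shear: shear path 2×[0.9375+2×1.75] = 2×4.4375 in, A_gv = 2.7734, A_nv = 2×(4.4375 − 2.5×0.75)×0.3125 = 1.6016 in²; tension across gage: (1.6875 − 1×0.75)×0.3125 = 0.29297 in². R_n = min(0.6×58×1.6016, 0.6×36×2.7734) + 1.0×58×0.29297 = min(55.736, 59.905) + 16.992 = 72.728 kips. φR_n = 0.75 × 72.728 = 54.5 kips.
Governing: min(187.8, 88.7, 50.0, 54.5) = 50.0 kips → gross-section yield.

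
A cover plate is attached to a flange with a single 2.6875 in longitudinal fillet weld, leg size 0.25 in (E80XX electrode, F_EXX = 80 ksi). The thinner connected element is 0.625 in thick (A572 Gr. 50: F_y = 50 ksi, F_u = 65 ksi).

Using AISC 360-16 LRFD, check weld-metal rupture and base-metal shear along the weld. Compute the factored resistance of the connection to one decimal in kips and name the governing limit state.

17.1 kips (weld metal governs)

Weld metal: throat = 0.707×0.25 = 0.17675 in, L = 2.6875 in. φR_n = 0.75 × 0.6 × 80 × 0.17675 × 2.6875 = 17.1 kips.
Base metal shear (0.625 in plate): yield φR_n = 1.0×0.6×50×0.625×2.6875 = 50.4 kips; rupture φR_n = 0.75×0.6×65×0.625×2.6875 = 49.1 kips; take 49.1 kips (rupture).
Governing: min(17.1, 49.1) = 17.1 kips → weld metal.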